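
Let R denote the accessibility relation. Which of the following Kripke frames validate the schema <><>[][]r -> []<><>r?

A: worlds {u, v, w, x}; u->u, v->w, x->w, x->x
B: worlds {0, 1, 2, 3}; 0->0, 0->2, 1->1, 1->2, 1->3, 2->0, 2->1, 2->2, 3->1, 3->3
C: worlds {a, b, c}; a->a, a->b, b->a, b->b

The schema corresponds to a generalized confluence (Geach) condition: forall x forall y forall z ((x R^2 y & xRz) -> exists w (y R^2 w & z R^2 w)).
A: fails — xR²w, xRw but no t with wR²t and wR²t.
B: ✓.
C: ✓.

B, C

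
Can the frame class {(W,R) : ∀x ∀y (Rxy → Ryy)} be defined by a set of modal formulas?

Yes — defined by □(□p → p)

This is a Sahlqvist condition; the T□ axiom □(□p → p) defines it.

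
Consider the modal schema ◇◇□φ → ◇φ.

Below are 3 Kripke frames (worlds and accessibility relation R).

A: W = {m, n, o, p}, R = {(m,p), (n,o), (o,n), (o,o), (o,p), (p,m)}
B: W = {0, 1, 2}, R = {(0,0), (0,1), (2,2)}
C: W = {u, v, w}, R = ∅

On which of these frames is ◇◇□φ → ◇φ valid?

C

The schema corresponds to a generalized confluence (Geach) condition: ∀x ∀y (xR²y → ∃w (yRw ∧ xRw)).
A: fails — nR²p but no w with pRw and nRw.
B: fails — 0R²1 but no w with 1Rw and 0Rw.
C: holds.
Valid on: C.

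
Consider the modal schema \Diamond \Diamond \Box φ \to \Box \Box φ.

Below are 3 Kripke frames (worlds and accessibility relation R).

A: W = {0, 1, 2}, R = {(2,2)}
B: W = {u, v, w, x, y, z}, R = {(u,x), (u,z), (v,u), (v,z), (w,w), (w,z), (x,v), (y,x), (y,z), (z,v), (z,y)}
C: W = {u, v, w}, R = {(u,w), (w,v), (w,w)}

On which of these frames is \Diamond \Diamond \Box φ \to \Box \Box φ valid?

The schema corresponds to a generalized confluence (Geach) condition: \forall x \forall y \forall z ((x R^2 y \wedge x R^2 z) \to \exists w (yRw \wedge z = w)).
A: ✓.
B: fails — uR²v, uR²v but no t with vRt and v=t.
C: fails — uR²v, uR²v but no t with vRt and v=t.
Valid on: A.

A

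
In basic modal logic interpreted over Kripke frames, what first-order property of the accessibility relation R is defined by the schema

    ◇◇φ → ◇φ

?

Equivalently (dual form): □φ → □□φ.
Suppose □φ→□□φ is valid. Take Rxy, Ryz and set V(φ)={w : Rxw}. Then □φ at x, so □□φ at x, so □φ at y, so φ at z, i.e. Rxz.

Transitivity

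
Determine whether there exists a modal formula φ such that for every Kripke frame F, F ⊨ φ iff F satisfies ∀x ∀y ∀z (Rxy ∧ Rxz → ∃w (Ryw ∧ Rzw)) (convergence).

The condition is convergence. A defining modal formula is ◇□q → □◇q.
Suppose ◇□q→□◇q is valid. Take Rxy, Rxz and set V(q)={w : Ryw}. Then □q at y so ◇□q at x, so □◇q at x, so ◇q at z, giving w with Rzw and Ryw.

Yes, by ◇□q → □◇q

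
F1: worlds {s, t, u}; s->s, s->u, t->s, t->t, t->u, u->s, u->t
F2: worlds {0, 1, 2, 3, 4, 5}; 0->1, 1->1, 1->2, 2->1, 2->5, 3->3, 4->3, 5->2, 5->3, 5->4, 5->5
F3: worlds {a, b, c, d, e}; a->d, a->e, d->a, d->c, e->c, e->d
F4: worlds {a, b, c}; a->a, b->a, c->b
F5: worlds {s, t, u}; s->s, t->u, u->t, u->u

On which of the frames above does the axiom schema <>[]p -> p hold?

This is the axiom for symmetry; its first-order frame correspondent is forall x forall y (Rxy -> Ryx).
F1: fails — Rts but not Rst.
F2: fails — R53 but not R35.
F3: fails — Rdc but not Rcd.
F4: fails — Rba but not Rab.
F5: satisfies the condition.
Valid on: F5.

F5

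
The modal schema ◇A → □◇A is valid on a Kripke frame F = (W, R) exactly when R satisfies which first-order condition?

Suppose ◇A→□◇A is valid. Take Rxy, Rxz and set V(A)={y}. Then ◇A at x, so □◇A at x, so ◇A at z, so some w with Rzw has A; w=y, i.e. Rzy. By symmetry of the argument, Ryz.
Conversely, on a frame with the Euclidean property the schema holds at every world under every valuation.
Frame condition: ∀x ∀y ∀z (Rxy ∧ Rxz → Ryz).

the Euclidean property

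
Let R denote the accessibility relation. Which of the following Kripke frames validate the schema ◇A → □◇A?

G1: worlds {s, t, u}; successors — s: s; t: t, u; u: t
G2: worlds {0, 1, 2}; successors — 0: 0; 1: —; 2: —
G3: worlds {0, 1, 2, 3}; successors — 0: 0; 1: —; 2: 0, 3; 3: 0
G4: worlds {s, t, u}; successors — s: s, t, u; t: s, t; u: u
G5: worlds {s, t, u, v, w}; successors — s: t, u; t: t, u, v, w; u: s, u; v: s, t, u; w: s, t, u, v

The schema corresponds to the Euclidean property: ∀x ∀y ∀z (Rxy ∧ Rxz → Ryz).
G1: fails — Rtu and Rtu but not Ruu.
G2: ✓.
G3: fails — R23 and R23 but not R33.
G4: fails — Rsu and Rss but not Rus.
G5: fails — Rsu and Rst but not Rut.
Valid on: G2.

G2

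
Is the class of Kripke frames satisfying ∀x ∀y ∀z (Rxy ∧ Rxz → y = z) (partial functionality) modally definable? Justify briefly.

Yes, by ◇p → □p

The condition is partial functionality. A defining modal formula is ◇p → □p.
Suppose ◇p→□p is valid. Take Rxy, Rxz and set V(p)={y}. Then ◇p at x, so □p at x, so p at z, i.e. z=y.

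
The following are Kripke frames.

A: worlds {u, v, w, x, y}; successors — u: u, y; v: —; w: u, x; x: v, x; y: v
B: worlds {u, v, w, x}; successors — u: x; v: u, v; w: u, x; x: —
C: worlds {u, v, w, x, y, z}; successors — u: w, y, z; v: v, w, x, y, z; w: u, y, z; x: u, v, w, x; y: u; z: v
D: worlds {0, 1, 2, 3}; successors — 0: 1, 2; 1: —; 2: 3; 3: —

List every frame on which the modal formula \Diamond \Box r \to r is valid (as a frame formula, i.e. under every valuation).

none

This is the axiom for symmetry; its first-order frame correspondent is \forall x \forall y (Rxy \to Ryx).
A: fails — Rwu but not Ruw.
B: fails — Rwu but not Ruw.
C: fails — Rxw but not Rwx.
D: fails — R01 but not R10.
Valid on no frame.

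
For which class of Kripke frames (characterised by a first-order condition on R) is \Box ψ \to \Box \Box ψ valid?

Suppose □ψ→□□ψ is valid. Take Rxy, Ryz and set V(ψ)={w : Rxw}. Then □ψ at x, so □□ψ at x, so □ψ at y, so ψ at z, i.e. Rxz.

transitivity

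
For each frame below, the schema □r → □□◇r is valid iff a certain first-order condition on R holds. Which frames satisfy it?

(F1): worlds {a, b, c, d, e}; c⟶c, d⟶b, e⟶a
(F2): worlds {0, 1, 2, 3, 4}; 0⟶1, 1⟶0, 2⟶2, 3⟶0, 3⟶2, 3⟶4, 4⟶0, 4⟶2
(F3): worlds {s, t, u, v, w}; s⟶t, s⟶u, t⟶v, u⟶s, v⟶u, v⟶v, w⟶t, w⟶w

(F1)

This is the axiom for a generalized confluence (Geach) condition; its first-order frame correspondent is ∀x ∀z (xR²z → ∃w (xRw ∧ zRw)).
(F1): holds.
(F2): fails — 3R²0 but no w with 3Rw and 0Rw.
(F3): fails — tR²u but no w* with tRw* and uRw*.
Valid on: (F1).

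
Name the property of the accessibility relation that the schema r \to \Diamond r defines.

This is frame-equivalent to □r → r (substitute ¬r for r and contrapose).
Suppose □r→r is valid. At any x set V(r)={w : Rxw}. Then □r holds at x, so r holds at x, i.e. Rxx.

Reflexivity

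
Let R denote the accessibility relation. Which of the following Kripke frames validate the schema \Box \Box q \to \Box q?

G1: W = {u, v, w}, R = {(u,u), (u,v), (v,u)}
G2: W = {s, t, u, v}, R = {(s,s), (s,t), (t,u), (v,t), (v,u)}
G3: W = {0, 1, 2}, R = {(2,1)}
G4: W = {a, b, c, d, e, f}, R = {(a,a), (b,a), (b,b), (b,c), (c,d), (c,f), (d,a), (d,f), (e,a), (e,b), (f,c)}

The schema corresponds to density: \forall x \forall y (Rxy \to \exists z (Rxz \wedge Rzy)).
G1: condition met.
G2: fails — Rvt but no z with Rvz and Rzt.
G3: fails — R21 but no z with R2z and Rz1.
G4: fails — Rcd but no z with Rcz and Rzd.
Valid on: G1.

G1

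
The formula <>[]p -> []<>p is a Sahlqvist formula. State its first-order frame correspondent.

convergence

Suppose ◇□p→□◇p is valid. Take Rxy, Rxz and set V(p)={w : Ryw}. Then □p at y so ◇□p at x, so □◇p at x, so ◇p at z, giving w with Rzw and Ryw.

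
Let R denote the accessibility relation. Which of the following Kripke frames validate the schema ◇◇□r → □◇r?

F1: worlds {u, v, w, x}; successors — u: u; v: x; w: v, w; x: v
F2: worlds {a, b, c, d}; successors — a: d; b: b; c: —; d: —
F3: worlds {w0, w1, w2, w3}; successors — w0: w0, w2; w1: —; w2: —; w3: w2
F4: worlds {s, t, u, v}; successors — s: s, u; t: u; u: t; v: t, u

The schema corresponds to a generalized confluence (Geach) condition: ∀x ∀y ∀z ((xR²y ∧ xRz) → ∃w (yRw ∧ zRw)).
F1: fails — vR²v, vRx but no t with vRt and xRt.
F2: holds.
F3: fails — w0R²w0, w0Rw2 but no w with w0Rw and w2Rw.
F4: fails — sR²s, sRu but no w with sRw and uRw.
Valid on: F2.

F2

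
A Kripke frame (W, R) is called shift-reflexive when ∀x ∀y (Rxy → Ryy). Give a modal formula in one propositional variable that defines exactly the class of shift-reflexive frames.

□(□ψ → ψ)

A defining formula is □(□ψ → ψ) (the T□ axiom).
Suppose □(□ψ→ψ) is valid. Take Rxy and set V(ψ)={w : Ryw}. Then at y, □ψ holds; since □(□ψ→ψ) at x, □ψ→ψ at y, so ψ at y, i.e. Ryy.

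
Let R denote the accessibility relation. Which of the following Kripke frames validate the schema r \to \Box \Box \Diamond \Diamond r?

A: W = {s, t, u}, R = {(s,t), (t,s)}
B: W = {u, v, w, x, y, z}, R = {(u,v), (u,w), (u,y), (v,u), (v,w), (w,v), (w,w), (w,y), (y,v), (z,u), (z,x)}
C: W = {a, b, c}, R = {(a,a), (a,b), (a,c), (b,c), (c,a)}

A

The schema corresponds to a generalized confluence (Geach) condition: \forall x \forall z (x R^2 z \to \exists w (x = w \wedge z R^2 w)).
A: holds.
B: fails — uR²v but no t with u=t and vR²t.
C: fails — cR²b but no w with c=w and bR²w.
Valid on: A.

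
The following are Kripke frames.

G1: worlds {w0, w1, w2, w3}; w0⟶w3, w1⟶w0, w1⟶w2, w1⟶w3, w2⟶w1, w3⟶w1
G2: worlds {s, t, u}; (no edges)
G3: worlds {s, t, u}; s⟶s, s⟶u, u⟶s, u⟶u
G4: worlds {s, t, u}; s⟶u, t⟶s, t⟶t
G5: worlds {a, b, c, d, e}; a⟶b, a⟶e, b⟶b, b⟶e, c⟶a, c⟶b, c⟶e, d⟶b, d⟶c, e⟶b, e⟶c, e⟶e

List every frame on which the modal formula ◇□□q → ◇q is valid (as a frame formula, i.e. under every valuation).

This is the axiom for a generalized confluence (Geach) condition; its first-order frame correspondent is ∀x ∀y (xRy → ∃w (yR²w ∧ xRw)).
G1: fails — w1Rw0 but no w with w0R²w and w1Rw.
G2: holds.
G3: holds.
G4: fails — sRu but no w with uR²w and sRw.
G5: holds.

G2, G3, G5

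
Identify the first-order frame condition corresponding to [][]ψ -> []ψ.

This is the C4 axiom.
It corresponds to density: forall x forall y (Rxy -> exists z (Rxz & Rzy)).

density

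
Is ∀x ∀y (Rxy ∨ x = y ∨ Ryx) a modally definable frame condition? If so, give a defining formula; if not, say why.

Not definable by any modal formula

If a class were modally definable it would be closed under disjoint unions (Goldblatt–Thomason).
Take 3 disjoint single-world reflexive frames: each is trivially connected, but their disjoint union has 3 worlds with no edge between distinct components, so it is not connected.
Hence connectedness of R is not modally definable.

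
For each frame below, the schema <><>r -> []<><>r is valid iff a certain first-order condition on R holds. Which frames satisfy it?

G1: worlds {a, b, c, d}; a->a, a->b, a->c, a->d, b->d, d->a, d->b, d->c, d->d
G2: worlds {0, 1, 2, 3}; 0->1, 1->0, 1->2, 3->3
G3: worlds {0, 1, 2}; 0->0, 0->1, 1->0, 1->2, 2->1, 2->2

Frame correspondent (Sahlqvist): forall x forall y forall z ((x R^2 y & xRz) -> exists w (y = w & z R^2 w)) — i.e. a generalized confluence (Geach) condition.
G1: fails — aR²a, aRc but no w with a=w and cR²w.
G2: fails — 0R²0, 0R1 but no w with 0=w and 1R²w.
G3: condition met.

G3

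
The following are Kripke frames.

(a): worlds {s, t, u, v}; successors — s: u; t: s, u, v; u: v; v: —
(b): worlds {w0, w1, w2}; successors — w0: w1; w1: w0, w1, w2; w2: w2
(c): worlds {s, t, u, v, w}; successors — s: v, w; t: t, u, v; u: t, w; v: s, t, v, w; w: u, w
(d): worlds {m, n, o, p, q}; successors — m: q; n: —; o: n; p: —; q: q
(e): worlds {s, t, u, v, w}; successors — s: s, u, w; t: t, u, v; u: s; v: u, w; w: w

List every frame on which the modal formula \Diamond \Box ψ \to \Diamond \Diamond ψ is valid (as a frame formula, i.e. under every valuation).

(b), (c), (e)

The schema corresponds to a generalized confluence (Geach) condition: \forall x \forall y (xRy \to \exists w (yRw \wedge x R^2 w)).
(a): fails — tRv but no w with vRw and tR²w.
(b): condition met.
(c): condition met.
(d): fails — oRn but no w with nRw and oR²w.
(e): condition met.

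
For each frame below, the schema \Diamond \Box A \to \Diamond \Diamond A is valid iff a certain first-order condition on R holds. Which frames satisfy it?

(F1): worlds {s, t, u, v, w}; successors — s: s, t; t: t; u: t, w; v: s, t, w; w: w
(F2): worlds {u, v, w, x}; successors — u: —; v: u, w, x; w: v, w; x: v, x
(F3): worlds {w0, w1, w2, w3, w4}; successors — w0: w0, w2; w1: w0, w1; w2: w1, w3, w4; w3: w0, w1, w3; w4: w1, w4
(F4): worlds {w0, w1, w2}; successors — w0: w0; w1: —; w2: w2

The schema corresponds to a generalized confluence (Geach) condition: \forall x \forall y (xRy \to \exists w (yRw \wedge x R^2 w)).
(F1): holds.
(F2): fails — vRu but no t with uRt and vR²t.
(F3): holds.
(F4): holds.
Valid on: (F1), (F3), (F4).

(F1), (F3), (F4)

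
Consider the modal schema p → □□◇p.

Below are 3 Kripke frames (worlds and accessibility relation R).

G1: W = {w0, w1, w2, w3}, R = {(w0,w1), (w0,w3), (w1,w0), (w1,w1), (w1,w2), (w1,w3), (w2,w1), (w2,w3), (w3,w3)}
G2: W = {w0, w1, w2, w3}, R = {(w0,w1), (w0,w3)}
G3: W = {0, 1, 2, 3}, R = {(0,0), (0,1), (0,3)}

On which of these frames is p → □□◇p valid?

G2

The schema corresponds to a generalized confluence (Geach) condition: ∀x ∀z (xR²z → ∃w (x = w ∧ zRw)).
G1: fails — w0R²w0 but no w with w0=w and w0Rw.
G2: ✓.
G3: fails — 0R²1 but no w with 0=w and 1Rw.
Valid on: G2.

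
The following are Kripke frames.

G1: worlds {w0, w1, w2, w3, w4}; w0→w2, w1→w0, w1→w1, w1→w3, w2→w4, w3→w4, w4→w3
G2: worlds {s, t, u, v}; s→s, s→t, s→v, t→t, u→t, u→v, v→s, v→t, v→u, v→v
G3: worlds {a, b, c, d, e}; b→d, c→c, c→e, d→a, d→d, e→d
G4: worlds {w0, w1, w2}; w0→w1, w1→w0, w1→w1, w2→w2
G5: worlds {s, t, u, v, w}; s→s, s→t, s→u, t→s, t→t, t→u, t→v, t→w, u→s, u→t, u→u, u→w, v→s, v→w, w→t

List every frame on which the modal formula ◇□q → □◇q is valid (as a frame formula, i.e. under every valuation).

G2, G4

This is the axiom for convergence; its first-order frame correspondent is ∀x ∀y ∀z (Rxy ∧ Rxz → ∃w (Ryw ∧ Rzw)).
G1: fails — Rw1w1 and Rw1w0 but w1 and w0 have no common successor.
G2: ✓.
G3: fails — Rcc and Rce but c and e have no common successor.
G4: ✓.
G5: fails — Rtv and Rtw but v and w have no common successor.
Valid on: G2, G4.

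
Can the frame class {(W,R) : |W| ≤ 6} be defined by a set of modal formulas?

If a class were modally definable it would be closed under disjoint unions (Goldblatt–Thomason).
Any modal formula valid on each of 7 disjoint one-world frames is valid on their disjoint union (validity is preserved under disjoint unions). Each one-world frame has |W|=1≤6, but the union has |W|=7.
So no modal formula (or set of formulas) defines exactly the |W|≤6 frames.

No — not modally definable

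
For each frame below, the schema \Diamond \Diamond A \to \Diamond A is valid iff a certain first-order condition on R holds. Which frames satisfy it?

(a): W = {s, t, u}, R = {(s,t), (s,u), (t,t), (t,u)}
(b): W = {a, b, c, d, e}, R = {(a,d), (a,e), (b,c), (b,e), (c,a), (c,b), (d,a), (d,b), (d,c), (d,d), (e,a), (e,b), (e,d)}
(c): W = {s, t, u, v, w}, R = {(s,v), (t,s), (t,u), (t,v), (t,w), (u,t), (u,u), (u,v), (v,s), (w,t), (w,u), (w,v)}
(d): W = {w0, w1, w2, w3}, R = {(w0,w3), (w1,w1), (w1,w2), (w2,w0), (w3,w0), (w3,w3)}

(a)

Frame correspondent (Sahlqvist): \forall x \forall y \forall z (Rxy \wedge Ryz \to Rxz) — i.e. transitivity.
(a): condition met.
(b): fails — Rbc and Rcb but not Rbb.
(c): fails — Ruv and Rvs but not Rus.
(d): fails — Rw1w2 and Rw2w0 but not Rw1w0.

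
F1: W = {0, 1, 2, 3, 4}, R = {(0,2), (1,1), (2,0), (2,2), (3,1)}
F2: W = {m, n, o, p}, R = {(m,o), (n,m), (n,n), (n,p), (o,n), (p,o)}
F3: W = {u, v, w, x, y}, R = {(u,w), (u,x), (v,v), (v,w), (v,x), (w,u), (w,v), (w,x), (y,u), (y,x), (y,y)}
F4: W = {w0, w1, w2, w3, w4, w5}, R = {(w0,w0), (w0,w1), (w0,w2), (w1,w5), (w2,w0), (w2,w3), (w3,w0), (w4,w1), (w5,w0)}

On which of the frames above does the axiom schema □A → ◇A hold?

This is the axiom for seriality; its first-order frame correspondent is ∀x ∃y Rxy.
F1: fails — world 4 has no successor.
F2: holds.
F3: fails — world x has no successor.
F4: holds.

F2, F4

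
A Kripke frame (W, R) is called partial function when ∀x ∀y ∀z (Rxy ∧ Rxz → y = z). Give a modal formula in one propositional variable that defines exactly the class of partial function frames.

The condition is partial functionality. The CD schema ◇ψ → □ψ defines it.

◇ψ → □ψ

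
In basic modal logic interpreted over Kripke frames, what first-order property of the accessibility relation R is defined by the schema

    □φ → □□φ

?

Suppose □φ→□□φ is valid. Take Rxy, Ryz and set V(φ)={w : Rxw}. Then □φ at x, so □□φ at x, so □φ at y, so φ at z, i.e. Rxz.
Conversely, on a frame with transitivity the schema holds at every world under every valuation.
So the correspondent is transitivity.

transitivity: ∀x ∀y ∀z (Rxy ∧ Ryz → Rxz)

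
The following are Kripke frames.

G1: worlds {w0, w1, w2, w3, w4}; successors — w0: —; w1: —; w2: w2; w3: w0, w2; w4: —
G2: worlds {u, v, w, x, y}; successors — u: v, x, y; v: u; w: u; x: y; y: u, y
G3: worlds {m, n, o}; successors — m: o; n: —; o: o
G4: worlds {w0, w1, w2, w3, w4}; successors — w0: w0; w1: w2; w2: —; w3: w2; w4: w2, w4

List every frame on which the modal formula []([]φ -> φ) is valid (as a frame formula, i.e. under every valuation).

The schema corresponds to shift-reflexivity: forall x forall y (Rxy -> Ryy).
G1: fails — Rw3w0 but not Rw0w0.
G2: fails — Ruv but not Rvv.
G3: satisfies the condition.
G4: fails — Rw1w2 but not Rw2w2.
Valid on: G3.

G3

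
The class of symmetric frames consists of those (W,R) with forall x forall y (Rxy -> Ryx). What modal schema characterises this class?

ψ → □◇ψ

The condition is symmetry. The B schema ψ → □◇ψ defines it.
Suppose ψ→□◇ψ is valid. Take Rxy and set V(ψ)={x}. Then ψ at x, so □◇ψ at x, so ◇ψ at y, so some z with Ryz has ψ; z=x, i.e. Ryx.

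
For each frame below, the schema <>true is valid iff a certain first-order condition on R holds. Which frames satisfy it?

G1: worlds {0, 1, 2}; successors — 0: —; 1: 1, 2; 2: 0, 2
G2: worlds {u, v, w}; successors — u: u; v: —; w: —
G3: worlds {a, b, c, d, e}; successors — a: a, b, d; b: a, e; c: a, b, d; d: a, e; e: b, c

G3

This is the axiom for seriality; its first-order frame correspondent is forall x exists y Rxy.
G1: fails — world 0 has no successor.
G2: fails — world v has no successor.
G3: holds.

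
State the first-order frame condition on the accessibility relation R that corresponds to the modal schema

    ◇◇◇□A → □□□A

∀x ∀y ∀z ((xR³y ∧ xR³z) → ∃w (yRw ∧ z = w))

This is a Sahlqvist (Geach-type) schema ◇^3□^1A → □^3◇^0A.
Minimal-valuation argument: fix x; take any y with xR^3y and any z with xR^3z. Set V(A) to the set of worlds R-reachable from y in exactly 1 step. Then □^1A holds at y, so the antecedent holds at x; validity forces ◇^0A at z, giving a w with zR^0w and yR^1w.
First-order correspondent: ∀x ∀y ∀z ((xR³y ∧ xR³z) → ∃w (yRw ∧ z = w)).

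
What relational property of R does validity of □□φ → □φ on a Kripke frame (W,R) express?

density: ∀x ∀y (Rxy → ∃z (Rxz ∧ Rzy))

This schema is the C4 axiom.
Its frame correspondent is density — ∀x ∀y (Rxy → ∃z (Rxz ∧ Rzy)).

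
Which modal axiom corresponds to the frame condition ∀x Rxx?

□s → s

This is reflexivity; the standard corresponding axiom is T: □s → s.
Suppose □s→s is valid. At any x set V(s)={w : Rxw}. Then □s holds at x, so s holds at x, i.e. Rxx.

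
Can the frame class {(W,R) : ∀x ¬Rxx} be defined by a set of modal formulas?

Modal frame validity is preserved under surjective bounded morphisms.
The 5-cycle (worlds 0,1,2,3,4 with 0→1→2→3→4→0) is irreflexive, and the map sending every world to a single reflexive point • is a surjective bounded morphism (forth: every edge maps to (•,•); back: every world has a successor). So any modal formula valid on the 5-cycle is also valid on the reflexive point, which is not irreflexive.
So no modal formula (or set of formulas) defines exactly the irreflexive frames.

No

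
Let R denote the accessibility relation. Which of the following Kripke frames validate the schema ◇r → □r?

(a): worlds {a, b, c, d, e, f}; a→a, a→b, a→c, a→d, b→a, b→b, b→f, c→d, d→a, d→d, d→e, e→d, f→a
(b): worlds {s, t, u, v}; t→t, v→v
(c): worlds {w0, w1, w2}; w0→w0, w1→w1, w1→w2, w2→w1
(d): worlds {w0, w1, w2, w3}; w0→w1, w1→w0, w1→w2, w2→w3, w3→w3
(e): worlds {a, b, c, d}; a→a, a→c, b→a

(b)

The schema corresponds to partial functionality: ∀x ∀y ∀z (Rxy ∧ Rxz → y = z).
(a): fails — a sees both a and b.
(b): ✓.
(c): fails — w1 sees both w1 and w2.
(d): fails — w1 sees both w0 and w2.
(e): fails — a sees both a and c.
Valid on: (b).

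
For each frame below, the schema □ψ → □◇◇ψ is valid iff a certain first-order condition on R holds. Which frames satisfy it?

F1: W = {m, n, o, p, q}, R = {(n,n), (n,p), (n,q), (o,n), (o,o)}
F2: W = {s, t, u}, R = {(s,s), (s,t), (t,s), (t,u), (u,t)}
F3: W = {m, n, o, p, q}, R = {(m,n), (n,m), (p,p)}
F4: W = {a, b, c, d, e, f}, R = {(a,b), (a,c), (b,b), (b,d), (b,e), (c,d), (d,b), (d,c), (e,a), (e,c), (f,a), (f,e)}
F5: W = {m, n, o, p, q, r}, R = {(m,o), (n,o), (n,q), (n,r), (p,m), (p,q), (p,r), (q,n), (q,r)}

F2, F3

This is the axiom for a generalized confluence (Geach) condition; its first-order frame correspondent is ∀x ∀z (xRz → ∃w (xRw ∧ zR²w)).
F1: fails — nRp but no w with nRw and pR²w.
F2: ✓.
F3: ✓.
F4: fails — eRa but no w with eRw and aR²w.
F5: fails — mRo but no w with mRw and oR²w.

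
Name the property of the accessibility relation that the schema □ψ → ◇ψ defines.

This schema is the D axiom.
Its frame correspondent is seriality — ∀x ∃y Rxy.

seriality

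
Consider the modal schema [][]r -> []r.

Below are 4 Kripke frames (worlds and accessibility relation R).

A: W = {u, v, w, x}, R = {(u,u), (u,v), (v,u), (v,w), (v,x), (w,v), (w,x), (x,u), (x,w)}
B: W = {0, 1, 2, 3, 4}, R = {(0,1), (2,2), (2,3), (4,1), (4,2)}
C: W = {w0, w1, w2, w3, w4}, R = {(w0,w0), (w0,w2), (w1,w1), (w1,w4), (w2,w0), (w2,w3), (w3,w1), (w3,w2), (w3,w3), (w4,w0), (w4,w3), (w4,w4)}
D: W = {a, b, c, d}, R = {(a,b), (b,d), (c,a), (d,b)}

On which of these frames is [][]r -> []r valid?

The schema corresponds to density: forall x forall y (Rxy -> exists z (Rxz & Rzy)).
A: fails — Rxw but no z with Rxz and Rzw.
B: fails — R01 but no z with R0z and Rz1.
C: holds.
D: fails — Rdb but no z with Rdz and Rzb.
Valid on: C.

C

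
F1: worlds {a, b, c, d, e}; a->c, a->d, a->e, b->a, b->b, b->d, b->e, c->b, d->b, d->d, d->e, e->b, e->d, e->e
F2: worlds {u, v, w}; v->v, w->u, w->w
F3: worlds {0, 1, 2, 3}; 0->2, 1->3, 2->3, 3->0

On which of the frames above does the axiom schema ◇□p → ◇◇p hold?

The schema corresponds to a generalized confluence (Geach) condition: ∀x ∀y (xRy → ∃w (yRw ∧ xR²w)).
F1: condition met.
F2: fails — wRu but no t with uRt and wR²t.
F3: condition met.
Valid on: F1, F3.

F1, F3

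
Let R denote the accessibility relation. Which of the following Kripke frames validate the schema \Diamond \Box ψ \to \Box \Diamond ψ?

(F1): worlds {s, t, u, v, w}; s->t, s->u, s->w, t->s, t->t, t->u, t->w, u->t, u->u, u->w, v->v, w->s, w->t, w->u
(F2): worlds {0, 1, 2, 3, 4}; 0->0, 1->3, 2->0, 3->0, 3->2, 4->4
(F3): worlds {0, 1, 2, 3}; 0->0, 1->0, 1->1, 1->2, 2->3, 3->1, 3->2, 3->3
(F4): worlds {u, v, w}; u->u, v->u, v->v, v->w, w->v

The schema corresponds to convergence: \forall x \forall y \forall z (Rxy \wedge Rxz \to \exists w (Ryw \wedge Rzw)).
(F1): ✓.
(F2): ✓.
(F3): fails — R10 and R12 but 0 and 2 have no common successor.
(F4): fails — Rvw and Rvu but w and u have no common successor.
Valid on: (F1), (F2).

(F1), (F2)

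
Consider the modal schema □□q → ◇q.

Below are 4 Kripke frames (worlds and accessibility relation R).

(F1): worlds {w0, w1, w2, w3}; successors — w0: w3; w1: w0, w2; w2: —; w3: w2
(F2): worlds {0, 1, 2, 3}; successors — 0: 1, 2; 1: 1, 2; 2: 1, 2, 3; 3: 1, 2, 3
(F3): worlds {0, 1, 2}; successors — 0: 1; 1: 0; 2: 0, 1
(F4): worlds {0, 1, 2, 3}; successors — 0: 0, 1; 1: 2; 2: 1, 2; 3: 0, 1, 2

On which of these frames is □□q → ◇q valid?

(F2), (F4)

This is the axiom for a generalized confluence (Geach) condition; its first-order frame correspondent is ∀x ∃w (xR²w ∧ xRw).
(F1): fails — at w0 but no w with w0R²w and w0Rw.
(F2): satisfies the condition.
(F3): fails — at 0 but no w with 0R²w and 0Rw.
(F4): satisfies the condition.
Valid on: (F2), (F4).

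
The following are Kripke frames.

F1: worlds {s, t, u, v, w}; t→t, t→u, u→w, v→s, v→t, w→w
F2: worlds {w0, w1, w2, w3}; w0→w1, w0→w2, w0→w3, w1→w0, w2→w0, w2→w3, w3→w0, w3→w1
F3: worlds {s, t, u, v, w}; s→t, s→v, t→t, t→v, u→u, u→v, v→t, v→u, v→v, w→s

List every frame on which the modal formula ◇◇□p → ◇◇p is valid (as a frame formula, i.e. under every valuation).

The schema corresponds to a generalized confluence (Geach) condition: ∀x ∀y (xR²y → ∃w (yRw ∧ xR²w)).
F1: fails — vR²u but no w* with uRw* and vR²w*.
F2: fails — w1R²w1 but no w with w1Rw and w1R²w.
F3: ✓.

F3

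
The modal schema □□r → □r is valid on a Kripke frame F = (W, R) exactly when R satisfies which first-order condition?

Density

Suppose □□r→□r is valid. Take Rxy and set V(r)={w : xR²w}. Then □□r at x, so □r at x, so r at y, i.e. ∃z(Rxz∧Rzy).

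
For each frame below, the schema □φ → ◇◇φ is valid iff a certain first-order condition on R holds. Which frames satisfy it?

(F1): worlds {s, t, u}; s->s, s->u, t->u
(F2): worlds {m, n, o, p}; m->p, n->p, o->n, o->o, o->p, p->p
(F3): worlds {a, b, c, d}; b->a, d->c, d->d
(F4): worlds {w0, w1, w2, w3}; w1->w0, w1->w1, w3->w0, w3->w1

(F2)

The schema corresponds to a generalized confluence (Geach) condition: ∀x ∃w (xRw ∧ xR²w).
(F1): fails — at t but no w with tRw and tR²w.
(F2): ✓.
(F3): fails — at a but no w with aRw and aR²w.
(F4): fails — at w0 but no w with w0Rw and w0R²w.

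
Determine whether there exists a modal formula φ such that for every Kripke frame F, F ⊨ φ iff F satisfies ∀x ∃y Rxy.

Yes, by □p → ◇p

The condition is seriality. A defining modal formula is □p → ◇p.
Suppose □p→◇p is valid. At any x set V(p)=W. Then □p at x, so ◇p at x, so x has a successor.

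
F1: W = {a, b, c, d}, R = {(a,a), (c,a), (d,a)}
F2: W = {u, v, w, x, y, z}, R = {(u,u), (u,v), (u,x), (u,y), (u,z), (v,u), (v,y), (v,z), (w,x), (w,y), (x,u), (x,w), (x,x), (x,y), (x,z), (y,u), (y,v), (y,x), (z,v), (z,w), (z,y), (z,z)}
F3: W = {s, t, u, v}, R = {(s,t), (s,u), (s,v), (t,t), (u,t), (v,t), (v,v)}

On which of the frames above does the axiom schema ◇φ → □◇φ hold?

F1

Frame correspondent (Sahlqvist): ∀x ∀y ∀z (Rxy ∧ Rxz → Ryz) — i.e. the Euclidean property.
F1: condition met.
F2: fails — Ruv and Ruv but not Rvv.
F3: fails — Rsv and Rsu but not Rvu.
Valid on: F1.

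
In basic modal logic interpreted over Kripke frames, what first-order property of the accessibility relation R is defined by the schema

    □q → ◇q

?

Suppose □q→◇q is valid. At any x set V(q)=W. Then □q at x, so ◇q at x, so x has a successor.
Conversely, any frame satisfying ∀x ∃y Rxy validates the schema.
So the correspondent is seriality.

Seriality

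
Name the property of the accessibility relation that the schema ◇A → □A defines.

partial functionality: ∀x ∀y ∀z (Rxy ∧ Rxz → y = z)

Suppose ◇A→□A is valid. Take Rxy, Rxz and set V(A)={y}. Then ◇A at x, so □A at x, so A at z, i.e. z=y.
Conversely, any frame satisfying ∀x ∀y ∀z (Rxy ∧ Rxz → y = z) validates the schema.
So the correspondent is partial functionality.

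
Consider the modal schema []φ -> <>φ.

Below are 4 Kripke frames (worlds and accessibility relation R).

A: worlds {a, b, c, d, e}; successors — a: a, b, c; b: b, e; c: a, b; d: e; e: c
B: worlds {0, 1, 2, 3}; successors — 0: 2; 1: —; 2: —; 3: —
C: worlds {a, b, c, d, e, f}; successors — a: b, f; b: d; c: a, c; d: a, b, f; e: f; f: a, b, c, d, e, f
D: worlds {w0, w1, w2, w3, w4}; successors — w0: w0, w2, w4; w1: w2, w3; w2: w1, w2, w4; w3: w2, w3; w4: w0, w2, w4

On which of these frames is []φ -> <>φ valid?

The schema corresponds to seriality: forall x exists y Rxy.
A: satisfies the condition.
B: fails — world 1 has no successor.
C: satisfies the condition.
D: satisfies the condition.

A, C, D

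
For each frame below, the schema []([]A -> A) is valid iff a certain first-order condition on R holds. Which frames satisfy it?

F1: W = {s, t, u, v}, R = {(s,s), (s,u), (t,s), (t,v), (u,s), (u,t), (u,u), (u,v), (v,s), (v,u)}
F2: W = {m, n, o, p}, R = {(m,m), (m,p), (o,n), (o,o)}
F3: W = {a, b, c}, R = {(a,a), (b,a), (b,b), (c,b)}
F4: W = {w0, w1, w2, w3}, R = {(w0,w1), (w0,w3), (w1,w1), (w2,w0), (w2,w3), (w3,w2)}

F3

This is the axiom for shift-reflexivity; its first-order frame correspondent is forall x forall y (Rxy -> Ryy).
F1: fails — Ruv but not Rvv.
F2: fails — Ron but not Rnn.
F3: satisfies the condition.
F4: fails — Rw3w2 but not Rw2w2.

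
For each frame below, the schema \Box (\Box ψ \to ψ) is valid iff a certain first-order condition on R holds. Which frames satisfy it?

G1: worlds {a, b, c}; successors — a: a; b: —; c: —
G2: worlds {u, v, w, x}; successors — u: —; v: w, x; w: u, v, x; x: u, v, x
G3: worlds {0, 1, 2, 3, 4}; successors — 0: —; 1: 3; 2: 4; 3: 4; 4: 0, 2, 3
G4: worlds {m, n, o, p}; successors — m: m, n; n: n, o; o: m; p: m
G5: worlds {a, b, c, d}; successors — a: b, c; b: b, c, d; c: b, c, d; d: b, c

G1

The schema corresponds to shift-reflexivity: \forall x \forall y (Rxy \to Ryy).
G1: condition met.
G2: fails — Rwu but not Ruu.
G3: fails — R34 but not R44.
G4: fails — Rno but not Roo.
G5: fails — Rcd but not Rdd.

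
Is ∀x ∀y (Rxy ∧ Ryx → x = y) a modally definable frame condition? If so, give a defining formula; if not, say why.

Any modally definable frame class is closed under surjective bounded morphisms.
The 4-cycle (worlds w0,w1,w2,w3 with w0→w1→w2→w3→w0) is antisymmetric. Sending even-indexed worlds to s and odd-indexed worlds to t is a surjective bounded morphism onto the two-world frame with s↔t, which is not antisymmetric.
So the class is not modally definable.

No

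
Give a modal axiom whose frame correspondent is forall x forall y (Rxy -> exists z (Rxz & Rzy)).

A defining formula is □□q → □q (the C4 axiom).
Suppose □□q→□q is valid. Take Rxy and set V(q)={w : xR²w}. Then □□q at x, so □q at x, so q at y, i.e. ∃z(Rxz∧Rzy).

□□q → □q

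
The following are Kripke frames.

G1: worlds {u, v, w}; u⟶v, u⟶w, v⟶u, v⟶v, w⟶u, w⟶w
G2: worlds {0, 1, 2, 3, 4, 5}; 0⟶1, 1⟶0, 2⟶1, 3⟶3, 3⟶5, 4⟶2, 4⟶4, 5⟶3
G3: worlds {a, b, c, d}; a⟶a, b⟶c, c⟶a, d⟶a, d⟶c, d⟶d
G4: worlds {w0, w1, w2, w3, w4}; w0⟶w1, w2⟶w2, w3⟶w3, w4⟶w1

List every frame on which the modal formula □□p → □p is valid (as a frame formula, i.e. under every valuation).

G1

Frame correspondent (Sahlqvist): ∀x ∀y (Rxy → ∃z (Rxz ∧ Rzy)) — i.e. density.
G1: holds.
G2: fails — R10 but no z with R1z and Rz0.
G3: fails — Rbc but no z with Rbz and Rzc.
G4: fails — Rw0w1 but no z with Rw0z and Rzw1.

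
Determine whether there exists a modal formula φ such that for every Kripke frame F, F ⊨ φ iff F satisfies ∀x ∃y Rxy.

This is a Sahlqvist condition; the D axiom □q → ◇q defines it.
Suppose □q→◇q is valid. At any x set V(q)=W. Then □q at x, so ◇q at x, so x has a successor.

Yes — defined by □q → ◇q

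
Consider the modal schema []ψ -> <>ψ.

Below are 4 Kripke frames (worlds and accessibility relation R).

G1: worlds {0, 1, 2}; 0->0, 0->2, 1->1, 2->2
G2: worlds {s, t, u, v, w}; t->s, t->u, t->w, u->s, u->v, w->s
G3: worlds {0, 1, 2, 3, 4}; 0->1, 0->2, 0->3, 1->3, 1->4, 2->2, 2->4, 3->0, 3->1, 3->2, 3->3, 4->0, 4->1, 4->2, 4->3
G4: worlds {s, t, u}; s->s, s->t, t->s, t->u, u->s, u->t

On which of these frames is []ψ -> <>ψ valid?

G1, G3, G4

This is the axiom for seriality; its first-order frame correspondent is forall x exists y Rxy.
G1: satisfies the condition.
G2: fails — world s has no successor.
G3: satisfies the condition.
G4: satisfies the condition.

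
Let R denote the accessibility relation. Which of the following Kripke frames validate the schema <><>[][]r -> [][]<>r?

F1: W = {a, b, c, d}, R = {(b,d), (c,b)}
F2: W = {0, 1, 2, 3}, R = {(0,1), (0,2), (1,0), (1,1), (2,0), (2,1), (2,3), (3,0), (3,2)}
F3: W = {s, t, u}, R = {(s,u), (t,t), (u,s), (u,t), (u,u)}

Frame correspondent (Sahlqvist): forall x forall y forall z ((x R^2 y & x R^2 z) -> exists w (y R^2 w & zRw)) — i.e. a generalized confluence (Geach) condition.
F1: fails — cR²d, cR²d but no w with dR²w and dRw.
F2: holds.
F3: fails — sR²t, sR²s but no w with tR²w and sRw.
Valid on: F2.

F2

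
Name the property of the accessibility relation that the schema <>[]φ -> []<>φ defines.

convergence

Suppose ◇□φ→□◇φ is valid. Take Rxy, Rxz and set V(φ)={w : Ryw}. Then □φ at y so ◇□φ at x, so □◇φ at x, so ◇φ at z, giving w with Rzw and Ryw.
The converse is a direct semantic check.
Frame condition: forall x forall y forall z (Rxy & Rxz -> exists w (Ryw & Rzw)).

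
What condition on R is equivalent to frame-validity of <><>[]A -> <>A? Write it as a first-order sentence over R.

forall x forall y (x R^2 y -> exists w (yRw & xRw))

This is a Sahlqvist (Geach-type) schema ◇^2□^1A → □^0◇^1A.
Minimal-valuation argument: fix x; take any y with xR^2y and any z with xR^0z. Set V(A) to the set of worlds R-reachable from y in exactly 1 step. Then □^1A holds at y, so the antecedent holds at x; validity forces ◇^1A at z, giving a w with zR^1w and yR^1w.
First-order correspondent: forall x forall y (x R^2 y -> exists w (yRw & xRw)).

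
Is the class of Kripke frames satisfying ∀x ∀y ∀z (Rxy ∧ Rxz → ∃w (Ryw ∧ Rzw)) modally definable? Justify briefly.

Yes, by ◇□p → □◇p

The condition is convergence. A defining modal formula is ◇□p → □◇p.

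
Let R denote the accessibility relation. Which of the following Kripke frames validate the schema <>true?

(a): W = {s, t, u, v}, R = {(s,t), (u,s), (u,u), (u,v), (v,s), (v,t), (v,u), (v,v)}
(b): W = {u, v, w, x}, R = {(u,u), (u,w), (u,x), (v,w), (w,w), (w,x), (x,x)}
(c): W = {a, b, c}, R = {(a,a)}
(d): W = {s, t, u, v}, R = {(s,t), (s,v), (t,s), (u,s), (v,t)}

(b), (d)

Frame correspondent (Sahlqvist): forall x exists y Rxy — i.e. seriality.
(a): fails — world t has no successor.
(b): holds.
(c): fails — world b has no successor.
(d): holds.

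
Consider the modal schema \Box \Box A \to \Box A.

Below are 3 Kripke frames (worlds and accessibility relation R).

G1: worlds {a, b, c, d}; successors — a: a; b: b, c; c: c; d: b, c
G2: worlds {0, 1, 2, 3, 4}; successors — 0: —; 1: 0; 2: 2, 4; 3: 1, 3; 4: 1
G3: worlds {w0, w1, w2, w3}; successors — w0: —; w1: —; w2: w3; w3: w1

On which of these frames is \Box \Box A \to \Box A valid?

Frame correspondent (Sahlqvist): \forall x \forall y (Rxy \to \exists z (Rxz \wedge Rzy)) — i.e. density.
G1: condition met.
G2: fails — R10 but no z with R1z and Rz0.
G3: fails — Rw3w1 but no z with Rw3z and Rzw1.

G1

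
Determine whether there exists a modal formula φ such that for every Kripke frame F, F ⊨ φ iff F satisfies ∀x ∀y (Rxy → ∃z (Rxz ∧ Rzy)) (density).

The condition is density. A defining modal formula is □□p → □p.
Suppose □□p→□p is valid. Take Rxy and set V(p)={w : xR²w}. Then □□p at x, so □p at x, so p at y, i.e. ∃z(Rxz∧Rzy).

Definable; □□p → □p defines it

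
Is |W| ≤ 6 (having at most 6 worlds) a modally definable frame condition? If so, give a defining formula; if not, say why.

If a class were modally definable it would be closed under disjoint unions (Goldblatt–Thomason).
Any modal formula valid on each of 7 disjoint one-world frames is valid on their disjoint union (validity is preserved under disjoint unions). Each one-world frame has |W|=1≤6, but the union has |W|=7.
So no modal formula (or set of formulas) defines exactly the |W|≤6 frames.

No — not modally definable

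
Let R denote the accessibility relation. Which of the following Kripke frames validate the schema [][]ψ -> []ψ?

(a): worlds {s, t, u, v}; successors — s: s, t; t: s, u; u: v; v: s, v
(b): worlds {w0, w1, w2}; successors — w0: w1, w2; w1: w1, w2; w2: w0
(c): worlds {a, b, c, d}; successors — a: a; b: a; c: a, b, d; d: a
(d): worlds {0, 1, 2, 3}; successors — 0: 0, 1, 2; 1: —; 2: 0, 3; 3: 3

(d)

The schema corresponds to density: forall x forall y (Rxy -> exists z (Rxz & Rzy)).
(a): fails — Rtu but no z with Rtz and Rzu.
(b): fails — Rw2w0 but no z with Rw2z and Rzw0.
(c): fails — Rcd but no z with Rcz and Rzd.
(d): condition met.
Valid on: (d).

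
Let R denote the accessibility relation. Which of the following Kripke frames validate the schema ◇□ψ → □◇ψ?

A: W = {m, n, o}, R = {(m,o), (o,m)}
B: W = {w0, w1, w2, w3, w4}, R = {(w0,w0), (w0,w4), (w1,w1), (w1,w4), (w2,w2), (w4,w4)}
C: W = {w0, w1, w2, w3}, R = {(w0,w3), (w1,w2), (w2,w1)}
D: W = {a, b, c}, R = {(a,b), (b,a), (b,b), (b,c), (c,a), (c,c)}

Frame correspondent (Sahlqvist): ∀x ∀y ∀z (Rxy ∧ Rxz → ∃w (Ryw ∧ Rzw)) — i.e. convergence.
A: condition met.
B: condition met.
C: fails — Rw0w3 and Rw0w3 but w3 and w3 have no common successor.
D: fails — Rbc and Rba but c and a have no common successor.

A, B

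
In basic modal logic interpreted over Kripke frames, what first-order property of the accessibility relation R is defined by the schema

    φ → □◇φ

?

symmetry: ∀x ∀y (Rxy → Ryx)

This schema is the B axiom.
Its frame correspondent is symmetry — ∀x ∀y (Rxy → Ryx).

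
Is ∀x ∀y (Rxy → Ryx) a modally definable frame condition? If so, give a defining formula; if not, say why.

This is a Sahlqvist condition; the B axiom r → □◇r defines it.
Suppose r→□◇r is valid. Take Rxy and set V(r)={x}. Then r at x, so □◇r at x, so ◇r at y, so some z with Ryz has r; z=x, i.e. Ryx.

Definable; r → □◇r defines it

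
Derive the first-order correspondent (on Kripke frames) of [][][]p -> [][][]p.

This is a Sahlqvist (Geach-type) schema ◇^0□^3p → □^3◇^0p.
First-order correspondent: forall x forall z (x R^3 z -> exists w (x R^3 w & z = w)).

forall x forall z (x R^3 z -> exists w (x R^3 w & z = w))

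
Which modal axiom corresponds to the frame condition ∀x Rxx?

□s → s

A defining formula is □s → s (the T axiom).
Suppose □s→s is valid. At any x set V(s)={w : Rxw}. Then □s holds at x, so s holds at x, i.e. Rxx.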